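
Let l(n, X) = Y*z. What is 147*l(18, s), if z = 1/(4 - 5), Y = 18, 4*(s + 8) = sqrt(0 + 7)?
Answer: -2646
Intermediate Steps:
s = -8 + sqrt(7)/4 (s = -8 + sqrt(0 + 7)/4 = -8 + sqrt(7)/4 ≈ -7.3386)
z = -1 (z = 1/(-1) = -1)
l(n, X) = -18 (l(n, X) = 18*(-1) = -18)
147*l(18, s) = 147*(-18) = -2646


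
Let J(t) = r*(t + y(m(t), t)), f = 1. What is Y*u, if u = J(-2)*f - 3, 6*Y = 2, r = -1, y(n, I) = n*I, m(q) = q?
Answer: -5/3 ≈ -1.6667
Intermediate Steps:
y(n, I) = I*n
Y = ⅓ (Y = (⅙)*2 = ⅓ ≈ 0.33333)
J(t) = -t - t² (J(t) = -(t + t*t) = -(t + t²) = -t - t²)
u = -5 (u = -2*(-1 - 1*(-2))*1 - 3 = -2*(-1 + 2)*1 - 3 = -2*1*1 - 3 = -2*1 - 3 = -2 - 3 = -5)
Y*u = (⅓)*(-5) = -5/3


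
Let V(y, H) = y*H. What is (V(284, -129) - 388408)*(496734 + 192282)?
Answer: -292862116704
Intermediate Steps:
V(y, H) = H*y
(V(284, -129) - 388408)*(496734 + 192282) = (-129*284 - 388408)*(496734 + 192282) = (-36636 - 388408)*689016 = -425044*689016 = -292862116704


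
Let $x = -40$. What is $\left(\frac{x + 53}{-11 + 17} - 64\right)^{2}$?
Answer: $\frac{137641}{36} \approx 3823.4$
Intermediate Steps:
$\left(\frac{x + 53}{-11 + 17} - 64\right)^{2} = \left(\frac{-40 + 53}{-11 + 17} - 64\right)^{2} = \left(\frac{13}{6} - 64\right)^{2} = \left(- \frac{371}{6}\right)^{2} = \frac{137641}{36}$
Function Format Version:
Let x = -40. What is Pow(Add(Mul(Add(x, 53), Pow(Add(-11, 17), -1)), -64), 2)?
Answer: Rational(137641, 36) ≈ 3823.4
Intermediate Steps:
Pow(Add(Mul(Add(x, 53), Pow(Add(-11, 17), -1)), -64), 2) = Pow(Add(Mul(Add(-40, 53), Pow(Add(-11, 17), -1)), -64), 2) = Pow(Add(Mul(13, Pow(6, -1)), -64), 2) = Pow(Add(Mul(13, Rational(1, 6)), -64), 2) = Pow(Add(Rational(13, 6), -64), 2) = Pow(Rational(-371, 6), 2) = Rational(137641, 36)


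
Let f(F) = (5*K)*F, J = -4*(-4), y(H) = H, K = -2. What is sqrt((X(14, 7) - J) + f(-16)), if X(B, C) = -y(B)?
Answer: sqrt(130) ≈ 11.402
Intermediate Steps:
J = 16
X(B, C) = -B
f(F) = -10*F (f(F) = (5*(-2))*F = -10*F)
sqrt((X(14, 7) - J) + f(-16)) = sqrt((-1*14 - 1*16) - 10*(-16)) = sqrt((-14 - 16) + 160) = sqrt(-30 + 160) = sqrt(130)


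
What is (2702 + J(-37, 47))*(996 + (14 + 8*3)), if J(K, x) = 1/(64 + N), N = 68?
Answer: 16763255/6 ≈ 2.7939e+6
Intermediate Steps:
J(K, x) = 1/132 (J(K, x) = 1/(64 + 68) = 1/132)
(2702 + J(-37, 47))*(996 + (14 + 8*3)) = (2702 + 1/132)*(996 + (14 + 8*3)) = 356665*(996 + (14 + 24))/132 = 356665*(996 + 38)/132 = (356665/132)*1034 = 16763255/6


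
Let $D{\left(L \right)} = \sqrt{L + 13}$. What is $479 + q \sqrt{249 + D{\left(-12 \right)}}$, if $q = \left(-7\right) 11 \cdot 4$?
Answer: $479 - 1540 \sqrt{10} \approx -4390.9$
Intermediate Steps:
$q = -308$ ($q = \left(-77\right) 4 = -308$)
$D{\left(L \right)} = \sqrt{13 + L}$
$479 + q \sqrt{249 + D{\left(-12 \right)}} = 479 - 308 \sqrt{249 + \sqrt{13 - 12}} = 479 - 308 \sqrt{249 + \sqrt{1}} = 479 - 308 \sqrt{249 + 1} = 479 - 308 \sqrt{250} = 479 - 308 \cdot 5 \sqrt{10} = 479 - 1540 \sqrt{10}$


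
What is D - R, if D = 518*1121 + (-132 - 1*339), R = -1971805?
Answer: 2552012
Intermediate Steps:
D = 580207 (D = 580678 + (-132 - 339) = 580678 - 471 = 580207)
D - R = 580207 - 1*(-1971805) = 580207 + 1971805 = 2552012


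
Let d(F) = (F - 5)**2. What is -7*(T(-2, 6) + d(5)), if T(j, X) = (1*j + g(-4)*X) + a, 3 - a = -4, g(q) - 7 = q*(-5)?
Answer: -1169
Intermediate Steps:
g(q) = 7 - 5*q (g(q) = 7 + q*(-5) = 7 - 5*q)
a = 7 (a = 3 - 1*(-4) = 3 + 4 = 7)
d(F) = (-5 + F)**2
T(j, X) = 7 + j + 27*X (T(j, X) = (1*j + (7 - 5*(-4))*X) + 7 = (j + (7 + 20)*X) + 7 = (j + 27*X) + 7 = 7 + j + 27*X)
-7*(T(-2, 6) + d(5)) = -7*((7 - 2 + 27*6) + (-5 + 5)**2) = -7*((7 - 2 + 162) + 0**2) = -7*(167 + 0) = -7*167 = -1169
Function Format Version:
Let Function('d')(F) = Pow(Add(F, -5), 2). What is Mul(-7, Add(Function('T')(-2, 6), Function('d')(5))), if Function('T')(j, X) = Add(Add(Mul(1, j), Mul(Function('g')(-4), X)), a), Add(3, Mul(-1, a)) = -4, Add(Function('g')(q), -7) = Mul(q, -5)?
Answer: -1169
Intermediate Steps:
Function('g')(q) = Add(7, Mul(-5, q)) (Function('g')(q) = Add(7, Mul(q, -5)) = Add(7, Mul(-5, q)))
a = 7 (a = Add(3, Mul(-1, -4)) = Add(3, 4) = 7)
Function('d')(F) = Pow(Add(-5, F), 2)
Function('T')(j, X) = Add(7, j, Mul(27, X)) (Function('T')(j, X) = Add(Add(Mul(1, j), Mul(Add(7, Mul(-5, -4)), X)), 7) = Add(Add(j, Mul(Add(7, 20), X)), 7) = Add(Add(j, Mul(27, X)), 7) = Add(7, j, Mul(27, X)))
Mul(-7, Add(Function('T')(-2, 6), Function('d')(5))) = Mul(-7, Add(Add(7, -2, Mul(27, 6)), Pow(Add(-5, 5), 2))) = Mul(-7, Add(Add(7, -2, 162), Pow(0, 2))) = Mul(-7, Add(167, 0)) = Mul(-7, 167) = -1169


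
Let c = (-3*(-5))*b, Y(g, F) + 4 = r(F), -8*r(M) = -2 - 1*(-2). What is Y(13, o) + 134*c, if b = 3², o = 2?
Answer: 18086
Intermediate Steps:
b = 9
r(M) = 0 (r(M) = -(-2 - 1*(-2))/8 = -(-2 + 2)/8 = -⅛*0 = 0)
Y(g, F) = -4 (Y(g, F) = -4 + 0 = -4)
c = 135 (c = -3*(-5)*9 = 15*9 = 135)
Y(13, o) + 134*c = -4 + 134*135 = -4 + 18090 = 18086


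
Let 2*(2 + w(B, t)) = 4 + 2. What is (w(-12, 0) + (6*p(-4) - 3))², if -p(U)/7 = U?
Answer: 27556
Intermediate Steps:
w(B, t) = 1 (w(B, t) = -2 + (4 + 2)/2 = -2 + (½)*6 = -2 + 3 = 1)
p(U) = -7*U
(w(-12, 0) + (6*p(-4) - 3))² = (1 + (6*(-7*(-4)) - 3))² = (1 + (6*28 - 3))² = (1 + (168 - 3))² = (1 + 165)² = 166² = 27556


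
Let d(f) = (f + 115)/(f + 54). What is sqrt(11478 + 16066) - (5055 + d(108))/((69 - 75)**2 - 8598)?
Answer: 819133/1387044 + 2*sqrt(6886) ≈ 166.55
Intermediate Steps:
d(f) = (115 + f)/(54 + f)
sqrt(11478 + 16066) - (5055 + d(108))/((69 - 75)**2 - 8598) = sqrt(11478 + 16066) - (5055 + (115 + 108)/(54 + 108))/((69 - 75)**2 - 8598) = sqrt(27544) - (5055 + 223/162)/((-6)**2 - 8598) = 2*sqrt(6886) - (5055 + (1/162)*223)/(36 - 8598) = 2*sqrt(6886) - (5055 + 223/162)/(-8562) = 2*sqrt(6886) - 819133*(-1)/(162*8562) = 2*sqrt(6886) - 1*(-819133/1387044) = 2*sqrt(6886) + 819133/1387044 = 819133/1387044 + 2*sqrt(6886)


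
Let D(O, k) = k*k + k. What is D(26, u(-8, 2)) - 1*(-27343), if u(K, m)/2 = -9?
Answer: 27649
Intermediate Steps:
u(K, m) = -18 (u(K, m) = 2*(-9) = -18)
D(O, k) = k + k**2 (D(O, k) = k**2 + k = k + k**2)
D(26, u(-8, 2)) - 1*(-27343) = -18*(1 - 18) - 1*(-27343) = -18*(-17) + 27343 = 306 + 27343 = 27649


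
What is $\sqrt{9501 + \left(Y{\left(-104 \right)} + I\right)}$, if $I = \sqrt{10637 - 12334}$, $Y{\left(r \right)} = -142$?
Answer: $\sqrt{9359 + i \sqrt{1697}} \approx 96.742 + 0.2129 i$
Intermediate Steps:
$I = i \sqrt{1697}$ ($I = \sqrt{-1697} = i \sqrt{1697} \approx 41.195 i$)
$\sqrt{9501 + \left(Y{\left(-104 \right)} + I\right)} = \sqrt{9501 - \left(142 - i \sqrt{1697}\right)} = \sqrt{9359 + i \sqrt{1697}}$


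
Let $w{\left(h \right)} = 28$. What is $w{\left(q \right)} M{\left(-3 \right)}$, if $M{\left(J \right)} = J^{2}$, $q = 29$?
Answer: $252$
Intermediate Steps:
$w{\left(q \right)} M{\left(-3 \right)} = 28 \left(-3\right)^{2} = 28 \cdot 9 = 252$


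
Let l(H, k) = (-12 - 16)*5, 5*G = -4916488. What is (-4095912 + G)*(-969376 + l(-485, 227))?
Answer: 24621874872768/5 ≈ 4.9244e+12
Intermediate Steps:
G = -4916488/5 (G = (⅕)*(-4916488) = -4916488/5 ≈ -9.8330e+5)
l(H, k) = -140 (l(H, k) = -28*5 = -140)
(-4095912 + G)*(-969376 + l(-485, 227)) = (-4095912 - 4916488/5)*(-969376 - 140) = -25396048/5*(-969516) = 24621874872768/5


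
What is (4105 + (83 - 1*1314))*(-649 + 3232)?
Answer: 7423542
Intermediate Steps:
(4105 + (83 - 1*1314))*(-649 + 3232) = (4105 + (83 - 1314))*2583 = (4105 - 1231)*2583 = 2874*2583 = 7423542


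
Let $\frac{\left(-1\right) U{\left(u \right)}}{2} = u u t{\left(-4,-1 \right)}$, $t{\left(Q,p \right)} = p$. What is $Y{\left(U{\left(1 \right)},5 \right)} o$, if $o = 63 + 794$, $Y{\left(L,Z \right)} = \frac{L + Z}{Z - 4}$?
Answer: $5999$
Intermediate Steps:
$U{\left(u \right)} = 2 u^{2}$ ($U{\left(u \right)} = - 2 u u \left(-1\right) = - 2 u^{2} \left(-1\right) = - 2 \left(- u^{2}\right) = 2 u^{2}$)
$Y{\left(L,Z \right)} = \frac{L + Z}{-4 + Z}$
$o = 857$
$Y{\left(U{\left(1 \right)},5 \right)} o = \frac{2 \cdot 1^{2} + 5}{-4 + 5} \cdot 857 = \frac{2 \cdot 1 + 5}{1} \cdot 857 = 1 \left(2 + 5\right) 857 = 1 \cdot 7 \cdot 857 = 7 \cdot 857 = 5999$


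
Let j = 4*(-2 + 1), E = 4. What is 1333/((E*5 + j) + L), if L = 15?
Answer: 43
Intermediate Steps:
j = -4 (j = 4*(-1) = -4)
1333/((E*5 + j) + L) = 1333/((4*5 - 4) + 15) = 1333/((20 - 4) + 15) = 1333/(16 + 15) = 1333/31 = 1333*(1/31) = 43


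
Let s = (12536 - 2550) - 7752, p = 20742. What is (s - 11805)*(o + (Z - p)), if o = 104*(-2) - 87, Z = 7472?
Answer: 129830615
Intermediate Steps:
o = -295 (o = -208 - 87 = -295)
s = 2234 (s = 9986 - 7752 = 2234)
(s - 11805)*(o + (Z - p)) = (2234 - 11805)*(-295 + (7472 - 1*20742)) = -9571*(-295 + (7472 - 20742)) = -9571*(-295 - 13270) = -9571*(-13565) = 129830615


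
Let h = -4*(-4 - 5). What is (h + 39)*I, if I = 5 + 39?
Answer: 3300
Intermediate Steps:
I = 44
h = 36 (h = -4*(-9) = 36)
(h + 39)*I = (36 + 39)*44 = 75*44 = 3300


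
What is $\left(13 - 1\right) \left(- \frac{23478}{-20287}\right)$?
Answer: $\frac{281736}{20287} \approx 13.888$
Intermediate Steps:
$\left(13 - 1\right) \left(- \frac{23478}{-20287}\right) = 12 \left(\left(-23478\right) \left(- \frac{1}{20287}\right)\right) = 12 \cdot \frac{23478}{20287} = \frac{281736}{20287}$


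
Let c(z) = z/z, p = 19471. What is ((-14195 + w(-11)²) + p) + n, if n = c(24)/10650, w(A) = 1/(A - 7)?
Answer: 3034229429/575100 ≈ 5276.0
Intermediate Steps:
w(A) = 1/(-7 + A)
c(z) = 1
n = 1/10650 ≈ 9.3897e-5
((-14195 + w(-11)²) + p) + n = ((-14195 + (1/(-7 - 11))²) + 19471) + 1/10650 = ((-14195 + (1/(-18))²) + 19471) + 1/10650 = ((-14195 + (-1/18)²) + 19471) + 1/10650 = ((-14195 + 1/324) + 19471) + 1/10650 = (-4599179/324 + 19471) + 1/10650 = 1709425/324 + 1/10650 = 3034229429/575100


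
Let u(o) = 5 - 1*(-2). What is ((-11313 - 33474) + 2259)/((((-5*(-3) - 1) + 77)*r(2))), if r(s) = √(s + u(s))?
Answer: -14176/91 ≈ -155.78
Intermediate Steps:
u(o) = 7 (u(o) = 5 + 2 = 7)
r(s) = √(7 + s) (r(s) = √(s + 7) = √(7 + s))
((-11313 - 33474) + 2259)/((((-5*(-3) - 1) + 77)*r(2))) = ((-11313 - 33474) + 2259)/((((-5*(-3) - 1) + 77)*√(7 + 2))) = (-44787 + 2259)/((((15 - 1) + 77)*√9)) = -42528*1/(3*(14 + 77)) = -42528/(91*3) = -42528/273 = -42528*1/273 = -14176/91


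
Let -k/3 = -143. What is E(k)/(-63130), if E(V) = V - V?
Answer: 0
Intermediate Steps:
k = 429 (k = -3*(-143) = 429)
E(V) = 0
E(k)/(-63130) = 0/(-63130) = 0*(-1/63130) = 0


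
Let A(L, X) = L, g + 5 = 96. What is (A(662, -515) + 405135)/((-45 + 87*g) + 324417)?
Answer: 405797/332289 ≈ 1.2212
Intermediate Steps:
g = 91 (g = -5 + 96 = 91)
(A(662, -515) + 405135)/((-45 + 87*g) + 324417) = (662 + 405135)/((-45 + 87*91) + 324417) = 405797/((-45 + 7917) + 324417) = 405797/(7872 + 324417) = 405797/332289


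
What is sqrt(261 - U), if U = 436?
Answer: 5*I*sqrt(7) ≈ 13.229*I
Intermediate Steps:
sqrt(261 - U) = sqrt(261 - 1*436) = sqrt(261 - 436) = sqrt(-175) = 5*I*sqrt(7)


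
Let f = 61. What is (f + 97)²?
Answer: 24964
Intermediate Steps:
(f + 97)² = (61 + 97)² = 158² = 24964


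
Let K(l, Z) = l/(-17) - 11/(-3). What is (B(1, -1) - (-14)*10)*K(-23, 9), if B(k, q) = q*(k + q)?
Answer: 35840/51 ≈ 702.75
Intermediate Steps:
K(l, Z) = 11/3 - l/17 (K(l, Z) = l*(-1/17) - 11*(-1/3) = -l/17 + 11/3 = 11/3 - l/17)
(B(1, -1) - (-14)*10)*K(-23, 9) = (-(1 - 1) - (-14)*10)*(11/3 - 1/17*(-23)) = (-1*0 - 14*(-10))*(11/3 + 23/17) = (0 + 140)*(256/51) = 140*(256/51) = 35840/51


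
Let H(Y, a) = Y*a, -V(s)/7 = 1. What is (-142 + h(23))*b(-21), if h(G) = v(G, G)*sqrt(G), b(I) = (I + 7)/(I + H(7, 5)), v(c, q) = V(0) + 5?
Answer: 142 + 2*sqrt(23) ≈ 151.59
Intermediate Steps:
V(s) = -7 (V(s) = -7*1 = -7)
v(c, q) = -2 (v(c, q) = -7 + 5 = -2)
b(I) = (7 + I)/(35 + I) (b(I) = (I + 7)/(I + 7*5) = (7 + I)/(I + 35) = (7 + I)/(35 + I))
h(G) = -2*sqrt(G)
(-142 + h(23))*b(-21) = (-142 - 2*sqrt(23))*((7 - 21)/(35 - 21)) = (-142 - 2*sqrt(23))*(-14/14) = (-142 - 2*sqrt(23))*((1/14)*(-14)) = (-142 - 2*sqrt(23))*(-1) = 142 + 2*sqrt(23)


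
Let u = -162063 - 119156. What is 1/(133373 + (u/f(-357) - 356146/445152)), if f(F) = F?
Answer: 8828848/1184477614091 ≈ 7.4538e-6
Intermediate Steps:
u = -281219
1/(133373 + (u/f(-357) - 356146/445152)) = 1/(133373 + (-281219/(-357) - 356146/445152)) = 1/(133373 + (-281219*(-1/357) - 356146*1/445152)) = 1/(133373 + (281219/357 - 178073/222576)) = 1/(133373 + 6947669787/8828848) = 1/(1184477614091/8828848) = 8828848/1184477614091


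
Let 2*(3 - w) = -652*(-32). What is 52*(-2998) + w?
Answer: -166325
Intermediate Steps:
w = -10429 (w = 3 - (-326)*(-32) = 3 - ½*20864 = 3 - 10432 = -10429)
52*(-2998) + w = 52*(-2998) - 10429 = -155896 - 10429 = -166325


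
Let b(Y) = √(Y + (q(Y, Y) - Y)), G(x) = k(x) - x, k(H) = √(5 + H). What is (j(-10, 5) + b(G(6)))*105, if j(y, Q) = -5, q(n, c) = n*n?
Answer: 105 - 105*√11 ≈ -243.25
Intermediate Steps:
q(n, c) = n²
G(x) = √(5 + x) - x
b(Y) = √(Y²) (b(Y) = √(Y + (Y² - Y)) = √(Y²))
(j(-10, 5) + b(G(6)))*105 = (-5 + √((√(5 + 6) - 1*6)²))*105 = (-5 + √((√11 - 6)²))*105 = (-5 + √((-6 + √11)²))*105 = (-5 + (6 - √11))*105 = (1 - √11)*105 = 105 - 105*√11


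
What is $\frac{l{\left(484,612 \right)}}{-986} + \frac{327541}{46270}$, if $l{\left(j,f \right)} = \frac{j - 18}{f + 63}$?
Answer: $\frac{21797335073}{3079499850} \approx 7.0782$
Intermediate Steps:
$l{\left(j,f \right)} = \frac{-18 + j}{63 + f}$
$\frac{l{\left(484,612 \right)}}{-986} + \frac{327541}{46270} = \frac{\frac{1}{63 + 612} \left(-18 + 484\right)}{-986} + \frac{327541}{46270} = \frac{1}{675} \cdot 466 \left(- \frac{1}{986}\right) + 327541 \cdot \frac{1}{46270} = \frac{1}{675} \cdot 466 \left(- \frac{1}{986}\right) + \frac{327541}{46270} = \frac{466}{675} \left(- \frac{1}{986}\right) + \frac{327541}{46270} = - \frac{233}{332775} + \frac{327541}{46270} = \frac{21797335073}{3079499850}$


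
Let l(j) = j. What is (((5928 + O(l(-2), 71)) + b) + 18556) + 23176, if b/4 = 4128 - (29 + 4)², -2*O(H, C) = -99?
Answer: 119731/2 ≈ 59866.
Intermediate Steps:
O(H, C) = 99/2 (O(H, C) = -½*(-99) = 99/2)
b = 12156 (b = 4*(4128 - (29 + 4)²) = 4*(4128 - 1*33²) = 4*(4128 - 1*1089) = 4*(4128 - 1089) = 4*3039 = 12156)
(((5928 + O(l(-2), 71)) + b) + 18556) + 23176 = (((5928 + 99/2) + 12156) + 18556) + 23176 = ((11955/2 + 12156) + 18556) + 23176 = (36267/2 + 18556) + 23176 = 73379/2 + 23176 = 119731/2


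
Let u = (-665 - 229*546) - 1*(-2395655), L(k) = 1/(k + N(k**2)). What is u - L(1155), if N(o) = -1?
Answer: 2619529223/1154 ≈ 2.2700e+6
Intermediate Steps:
L(k) = 1/(-1 + k) (L(k) = 1/(k - 1) = 1/(-1 + k))
u = 2269956 (u = (-665 - 125034) + 2395655 = -125699 + 2395655 = 2269956)
u - L(1155) = 2269956 - 1/(-1 + 1155) = 2269956 - 1/1154 = 2619529223/1154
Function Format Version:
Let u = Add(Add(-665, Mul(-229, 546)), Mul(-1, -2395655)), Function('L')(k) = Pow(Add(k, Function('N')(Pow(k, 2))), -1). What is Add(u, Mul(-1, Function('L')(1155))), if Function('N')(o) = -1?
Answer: Rational(2619529223, 1154) ≈ 2.2700e+6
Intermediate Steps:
Function('L')(k) = Pow(Add(-1, k), -1) (Function('L')(k) = Pow(Add(k, -1), -1) = Pow(Add(-1, k), -1))
u = 2269956 (u = Add(Add(-665, -125034), 2395655) = Add(-125699, 2395655) = 2269956)
Add(u, Mul(-1, Function('L')(1155))) = Add(2269956, Mul(-1, Pow(Add(-1, 1155), -1))) = Add(2269956, Mul(-1, Pow(1154, -1))) = Add(2269956, Mul(-1, Rational(1, 1154))) = Add(2269956, Rational(-1, 1154)) = Rational(2619529223, 1154)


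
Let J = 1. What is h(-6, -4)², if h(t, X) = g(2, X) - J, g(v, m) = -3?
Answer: 16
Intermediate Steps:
h(t, X) = -4 (h(t, X) = -3 - 1*1 = -3 - 1 = -4)
h(-6, -4)² = (-4)² = 16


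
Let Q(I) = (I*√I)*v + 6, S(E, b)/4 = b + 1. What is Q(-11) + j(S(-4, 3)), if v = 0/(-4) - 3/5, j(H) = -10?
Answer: -4 + 33*I*√11/5 ≈ -4.0 + 21.89*I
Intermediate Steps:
S(E, b) = 4 + 4*b (S(E, b) = 4*(b + 1) = 4*(1 + b) = 4 + 4*b)
v = -⅗ (v = 0*(-¼) - 3*⅕ = 0 - ⅗ = -⅗ ≈ -0.60000)
Q(I) = 6 - 3*I^(3/2)/5 (Q(I) = (I*√I)*(-⅗) + 6 = I^(3/2)*(-⅗) + 6 = -3*I^(3/2)/5 + 6 = 6 - 3*I^(3/2)/5)
Q(-11) + j(S(-4, 3)) = (6 - (-33)*I*√11/5) - 10 = (6 + 33*I*√11/5) - 10 = -4 + 33*I*√11/5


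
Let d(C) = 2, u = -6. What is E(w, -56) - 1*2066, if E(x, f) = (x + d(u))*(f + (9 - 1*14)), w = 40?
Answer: -4628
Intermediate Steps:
E(x, f) = (-5 + f)*(2 + x) (E(x, f) = (x + 2)*(f + (9 - 1*14)) = (2 + x)*(f + (9 - 14)) = (2 + x)*(f - 5) = (2 + x)*(-5 + f) = (-5 + f)*(2 + x))
E(w, -56) - 1*2066 = (-10 - 5*40 + 2*(-56) - 56*40) - 1*2066 = (-10 - 200 - 112 - 2240) - 2066 = -2562 - 2066 = -4628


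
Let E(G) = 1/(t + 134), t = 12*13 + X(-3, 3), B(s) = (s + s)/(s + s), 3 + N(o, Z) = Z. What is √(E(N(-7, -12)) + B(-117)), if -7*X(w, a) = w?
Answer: 2*√1036830/2033 ≈ 1.0017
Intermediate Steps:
N(o, Z) = -3 + Z
B(s) = 1 (B(s) = (2*s)/((2*s)) = (2*s)*(1/(2*s)) = 1)
X(w, a) = -w/7
t = 1095/7 (t = 12*13 - ⅐*(-3) = 156 + 3/7 = 1095/7 ≈ 156.43)
E(G) = 7/2033 (E(G) = 1/(1095/7 + 134) = 1/(2033/7) = 7/2033)
√(E(N(-7, -12)) + B(-117)) = √(7/2033 + 1) = √(2040/2033) = 2*√1036830/2033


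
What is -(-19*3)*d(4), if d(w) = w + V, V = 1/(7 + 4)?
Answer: 2565/11 ≈ 233.18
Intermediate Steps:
V = 1/11 ≈ 0.090909
d(w) = 1/11 + w (d(w) = w + 1/11 = 1/11 + w)
-(-19*3)*d(4) = -(-19*3)*(1/11 + 4) = -(-57)*45/11 = -1*(-2565/11) = 2565/11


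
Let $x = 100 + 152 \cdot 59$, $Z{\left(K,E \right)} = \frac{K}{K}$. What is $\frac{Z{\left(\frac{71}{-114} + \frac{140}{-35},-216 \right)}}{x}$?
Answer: $\frac{1}{9068} \approx 0.00011028$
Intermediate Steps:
$Z{\left(K,E \right)} = 1$
$x = 9068$ ($x = 100 + 8968 = 9068$)
$\frac{Z{\left(\frac{71}{-114} + \frac{140}{-35},-216 \right)}}{x} = 1 \cdot \frac{1}{9068} = \frac{1}{9068}$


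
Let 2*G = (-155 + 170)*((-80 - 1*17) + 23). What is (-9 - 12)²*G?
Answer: -244755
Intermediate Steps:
G = -555 (G = ((-155 + 170)*((-80 - 1*17) + 23))/2 = (15*((-80 - 17) + 23))/2 = (15*(-97 + 23))/2 = (15*(-74))/2 = (½)*(-1110) = -555)
(-9 - 12)²*G = (-9 - 12)²*(-555) = (-21)²*(-555) = 441*(-555) = -244755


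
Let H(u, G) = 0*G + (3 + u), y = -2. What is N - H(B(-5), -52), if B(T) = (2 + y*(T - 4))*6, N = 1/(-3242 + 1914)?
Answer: -163345/1328 ≈ -123.00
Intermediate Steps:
N = -1/1328 (N = 1/(-1328) = -1/1328 ≈ -0.00075301)
B(T) = 60 - 12*T (B(T) = (2 - 2*(T - 4))*6 = (2 - 2*(-4 + T))*6 = (2 + (8 - 2*T))*6 = (10 - 2*T)*6 = 60 - 12*T)
H(u, G) = 3 + u (H(u, G) = 0 + (3 + u) = 3 + u)
N - H(B(-5), -52) = -1/1328 - (3 + (60 - 12*(-5))) = -1/1328 - (3 + (60 + 60)) = -1/1328 - (3 + 120) = -1/1328 - 1*123 = -1/1328 - 123 = -163345/1328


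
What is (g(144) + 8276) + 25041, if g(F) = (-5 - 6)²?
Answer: 33438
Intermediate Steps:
g(F) = 121 (g(F) = (-11)² = 121)
(g(144) + 8276) + 25041 = (121 + 8276) + 25041 = 8397 + 25041 = 33438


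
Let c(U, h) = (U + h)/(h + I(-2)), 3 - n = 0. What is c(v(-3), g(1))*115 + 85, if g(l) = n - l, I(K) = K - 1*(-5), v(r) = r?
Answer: 62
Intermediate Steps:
n = 3 (n = 3 - 1*0 = 3 + 0 = 3)
I(K) = 5 + K (I(K) = K + 5 = 5 + K)
g(l) = 3 - l
c(U, h) = (U + h)/(3 + h) (c(U, h) = (U + h)/(h + (5 - 2)) = (U + h)/(h + 3) = (U + h)/(3 + h))
c(v(-3), g(1))*115 + 85 = ((-3 + (3 - 1*1))/(3 + (3 - 1*1)))*115 + 85 = ((-3 + (3 - 1))/(3 + (3 - 1)))*115 + 85 = ((-3 + 2)/(3 + 2))*115 + 85 = (-1/5)*115 + 85 = ((1/5)*(-1))*115 + 85 = -1/5*115 + 85 = -23 + 85 = 62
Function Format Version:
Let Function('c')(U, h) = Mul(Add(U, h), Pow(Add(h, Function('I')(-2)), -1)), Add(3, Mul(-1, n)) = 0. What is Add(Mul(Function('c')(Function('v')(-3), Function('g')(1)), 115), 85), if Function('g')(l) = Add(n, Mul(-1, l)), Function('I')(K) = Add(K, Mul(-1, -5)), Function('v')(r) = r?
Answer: 62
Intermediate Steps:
n = 3 (n = Add(3, Mul(-1, 0)) = Add(3, 0) = 3)
Function('I')(K) = Add(5, K) (Function('I')(K) = Add(K, 5) = Add(5, K))
Function('g')(l) = Add(3, Mul(-1, l))
Function('c')(U, h) = Mul(Pow(Add(3, h), -1), Add(U, h)) (Function('c')(U, h) = Mul(Add(U, h), Pow(Add(h, Add(5, -2)), -1)) = Mul(Add(U, h), Pow(Add(h, 3), -1)) = Mul(Add(U, h), Pow(Add(3, h), -1)) = Mul(Pow(Add(3, h), -1), Add(U, h)))
Add(Mul(Function('c')(Function('v')(-3), Function('g')(1)), 115), 85) = Add(Mul(Mul(Pow(Add(3, Add(3, Mul(-1, 1))), -1), Add(-3, Add(3, Mul(-1, 1)))), 115), 85) = Add(Mul(Mul(Pow(Add(3, Add(3, -1)), -1), Add(-3, Add(3, -1))), 115), 85) = Add(Mul(Mul(Pow(Add(3, 2), -1), Add(-3, 2)), 115), 85) = Add(Mul(Mul(Pow(5, -1), -1), 115), 85) = Add(Mul(Mul(Rational(1, 5), -1), 115), 85) = Add(Mul(Rational(-1, 5), 115), 85) = Add(-23, 85) = 62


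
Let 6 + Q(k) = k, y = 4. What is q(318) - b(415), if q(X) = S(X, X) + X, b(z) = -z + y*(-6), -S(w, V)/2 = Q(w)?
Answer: 133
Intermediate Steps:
Q(k) = -6 + k
S(w, V) = 12 - 2*w (S(w, V) = -2*(-6 + w) = 12 - 2*w)
b(z) = -24 - z (b(z) = -z + 4*(-6) = -z - 24 = -24 - z)
q(X) = 12 - X (q(X) = (12 - 2*X) + X = 12 - X)
q(318) - b(415) = (12 - 1*318) - (-24 - 1*415) = (12 - 318) - (-24 - 415) = -306 - 1*(-439) = -306 + 439 = 133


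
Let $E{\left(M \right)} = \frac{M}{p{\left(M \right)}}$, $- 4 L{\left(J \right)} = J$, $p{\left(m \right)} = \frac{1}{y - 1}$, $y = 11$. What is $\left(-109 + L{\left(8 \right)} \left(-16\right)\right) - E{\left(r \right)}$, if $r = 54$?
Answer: $-617$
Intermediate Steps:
$p{\left(m \right)} = \frac{1}{10}$ ($p{\left(m \right)} = \frac{1}{11 - 1} = \frac{1}{10}$)
$L{\left(J \right)} = - \frac{J}{4}$
$E{\left(M \right)} = 10 M$ ($E{\left(M \right)} = M \frac{1}{\frac{1}{10}} = M 10 = 10 M$)
$\left(-109 + L{\left(8 \right)} \left(-16\right)\right) - E{\left(r \right)} = \left(-109 + \left(- \frac{1}{4}\right) 8 \left(-16\right)\right) - 10 \cdot 54 = \left(-109 - -32\right) - 540 = \left(-109 + 32\right) - 540 = -77 - 540 = -617$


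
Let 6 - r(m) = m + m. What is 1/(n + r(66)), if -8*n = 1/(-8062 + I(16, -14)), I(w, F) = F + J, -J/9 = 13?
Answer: -65544/8258543 ≈ -0.0079365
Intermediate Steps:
J = -117 (J = -9*13 = -117)
I(w, F) = -117 + F (I(w, F) = F - 117 = -117 + F)
r(m) = 6 - 2*m (r(m) = 6 - (m + m) = 6 - 2*m)
n = 1/65544 (n = -1/(8*(-8062 + (-117 - 14))) = -1/(8*(-8062 - 131)) = -1/8/(-8193) = -1/8*(-1/8193) = 1/65544 ≈ 1.5257e-5)
1/(n + r(66)) = 1/(1/65544 + (6 - 2*66)) = 1/(1/65544 + (6 - 132)) = 1/(1/65544 - 126) = 1/(-8258543/65544) = -65544/8258543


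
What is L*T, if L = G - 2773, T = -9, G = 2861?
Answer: -792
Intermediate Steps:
L = 88 (L = 2861 - 2773 = 88)
L*T = 88*(-9) = -792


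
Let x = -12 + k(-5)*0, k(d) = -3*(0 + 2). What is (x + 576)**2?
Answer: 318096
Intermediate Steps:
k(d) = -6 (k(d) = -3*2 = -6)
x = -12 (x = -12 - 6*0 = -12 + 0 = -12)
(x + 576)**2 = (-12 + 576)**2 = 564**2 = 318096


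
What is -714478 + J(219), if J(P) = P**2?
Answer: -666517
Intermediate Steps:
-714478 + J(219) = -714478 + 219**2 = -714478 + 47961 = -666517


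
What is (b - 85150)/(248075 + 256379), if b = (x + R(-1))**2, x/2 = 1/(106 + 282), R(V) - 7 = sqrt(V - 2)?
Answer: -3202971427/18985630744 + 1359*I*sqrt(3)/48932038 ≈ -0.1687 + 4.8105e-5*I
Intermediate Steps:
R(V) = 7 + sqrt(-2 + V) (R(V) = 7 + sqrt(V - 2) = 7 + sqrt(-2 + V))
x = 1/194 (x = 2/(106 + 282) = 2/388 = 2*(1/388) = 1/194 ≈ 0.0051546)
b = (1359/194 + I*sqrt(3))**2 (b = (1/194 + (7 + sqrt(-2 - 1)))**2 = (1/194 + (7 + sqrt(-3)))**2 = (1/194 + (7 + I*sqrt(3)))**2 = (1359/194 + I*sqrt(3))**2 ≈ 46.072 + 24.267*I)
(b - 85150)/(248075 + 256379) = ((1733973/37636 + 1359*I*sqrt(3)/97) - 85150)/(248075 + 256379) = (-3202971427/37636 + 1359*I*sqrt(3)/97)/504454 = (-3202971427/37636 + 1359*I*sqrt(3)/97)*(1/504454) = -3202971427/18985630744 + 1359*I*sqrt(3)/48932038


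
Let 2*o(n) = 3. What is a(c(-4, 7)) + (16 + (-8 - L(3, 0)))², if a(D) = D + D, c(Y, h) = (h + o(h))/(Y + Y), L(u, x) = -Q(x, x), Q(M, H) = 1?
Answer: 631/8 ≈ 78.875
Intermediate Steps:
o(n) = 3/2 (o(n) = (½)*3 = 3/2)
L(u, x) = -1 (L(u, x) = -1*1 = -1)
c(Y, h) = (3/2 + h)/(2*Y) (c(Y, h) = (h + 3/2)/(Y + Y) = (3/2 + h)/((2*Y)) = (3/2 + h)*(1/(2*Y)) = (3/2 + h)/(2*Y))
a(D) = 2*D
a(c(-4, 7)) + (16 + (-8 - L(3, 0)))² = 2*((¼)*(3 + 2*7)/(-4)) + (16 + (-8 - 1*(-1)))² = 2*((¼)*(-¼)*(3 + 14)) + (16 + (-8 + 1))² = 2*((¼)*(-¼)*17) + (16 - 7)² = 2*(-17/16) + 9² = -17/8 + 81 = 631/8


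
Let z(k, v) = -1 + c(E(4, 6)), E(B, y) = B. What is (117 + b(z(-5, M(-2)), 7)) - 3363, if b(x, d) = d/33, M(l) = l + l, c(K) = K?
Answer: -107111/33 ≈ -3245.8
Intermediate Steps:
M(l) = 2*l
z(k, v) = 3 (z(k, v) = -1 + 4 = 3)
b(x, d) = d/33 (b(x, d) = d*(1/33) = d/33)
(117 + b(z(-5, M(-2)), 7)) - 3363 = (117 + (1/33)*7) - 3363 = (117 + 7/33) - 3363 = 3868/33 - 3363 = -107111/33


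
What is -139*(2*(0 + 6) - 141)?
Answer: 17931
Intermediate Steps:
-139*(2*(0 + 6) - 141) = -139*(2*6 - 141) = -139*(12 - 141) = -139*(-129) = 17931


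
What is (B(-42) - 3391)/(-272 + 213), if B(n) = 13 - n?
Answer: 3336/59 ≈ 56.542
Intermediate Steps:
(B(-42) - 3391)/(-272 + 213) = ((13 - 1*(-42)) - 3391)/(-272 + 213) = ((13 + 42) - 3391)/(-59) = (55 - 3391)*(-1/59) = -3336*(-1/59) = 3336/59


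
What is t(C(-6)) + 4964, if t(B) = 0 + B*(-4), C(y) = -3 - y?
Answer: 4952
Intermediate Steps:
t(B) = -4*B (t(B) = 0 - 4*B = -4*B)
t(C(-6)) + 4964 = -4*(-3 - 1*(-6)) + 4964 = -4*(-3 + 6) + 4964 = -4*3 + 4964 = -12 + 4964 = 4952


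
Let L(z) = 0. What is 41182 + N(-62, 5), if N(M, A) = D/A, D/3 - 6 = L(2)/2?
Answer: 205928/5 ≈ 41186.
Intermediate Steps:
D = 18 (D = 18 + 3*(0/2) = 18 + 3*((½)*0) = 18 + 3*0 = 18 + 0 = 18)
N(M, A) = 18/A
41182 + N(-62, 5) = 41182 + 18/5 = 205928/5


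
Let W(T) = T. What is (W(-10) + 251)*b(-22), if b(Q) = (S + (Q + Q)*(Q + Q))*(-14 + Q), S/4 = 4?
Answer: -16935552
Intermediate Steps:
S = 16 (S = 4*4 = 16)
b(Q) = (-14 + Q)*(16 + 4*Q²) (b(Q) = (16 + (Q + Q)*(Q + Q))*(-14 + Q) = (16 + (2*Q)*(2*Q))*(-14 + Q) = (16 + 4*Q²)*(-14 + Q) = (-14 + Q)*(16 + 4*Q²))
(W(-10) + 251)*b(-22) = (-10 + 251)*(-224 - 56*(-22)² + 4*(-22)³ + 16*(-22)) = 241*(-224 - 56*484 + 4*(-10648) - 352) = 241*(-224 - 27104 - 42592 - 352) = 241*(-70272) = -16935552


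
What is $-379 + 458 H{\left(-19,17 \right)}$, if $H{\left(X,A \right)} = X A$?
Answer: $-148313$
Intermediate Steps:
$H{\left(X,A \right)} = A X$
$-379 + 458 H{\left(-19,17 \right)} = -379 + 458 \cdot 17 \left(-19\right) = -379 + 458 \left(-323\right) = -379 - 147934 = -148313$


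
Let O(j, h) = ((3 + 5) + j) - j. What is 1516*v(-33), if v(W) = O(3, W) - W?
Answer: 62156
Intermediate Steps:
O(j, h) = 8 (O(j, h) = (8 + j) - j = 8)
v(W) = 8 - W
1516*v(-33) = 1516*(8 - 1*(-33)) = 1516*(8 + 33) = 1516*41 = 62156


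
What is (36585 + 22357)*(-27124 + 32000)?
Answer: 287401192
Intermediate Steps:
(36585 + 22357)*(-27124 + 32000) = 58942*4876 = 287401192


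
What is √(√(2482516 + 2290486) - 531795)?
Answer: √(-531795 + √4773002) ≈ 727.74*I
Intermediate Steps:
√(√(2482516 + 2290486) - 531795) = √(√4773002 - 531795) = √(-531795 + √4773002)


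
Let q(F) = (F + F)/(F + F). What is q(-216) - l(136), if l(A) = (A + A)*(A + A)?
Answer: -73983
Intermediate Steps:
l(A) = 4*A² (l(A) = (2*A)*(2*A) = 4*A²)
q(F) = 1 (q(F) = (2*F)/((2*F)) = (2*F)*(1/(2*F)) = 1)
q(-216) - l(136) = 1 - 4*136² = 1 - 4*18496 = 1 - 1*73984 = 1 - 73984 = -73983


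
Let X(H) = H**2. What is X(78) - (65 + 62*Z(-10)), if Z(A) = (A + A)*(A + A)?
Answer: -18781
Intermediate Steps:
Z(A) = 4*A**2 (Z(A) = (2*A)*(2*A) = 4*A**2)
X(78) - (65 + 62*Z(-10)) = 78**2 - (65 + 62*(4*(-10)**2)) = 6084 - (65 + 62*(4*100)) = 6084 - (65 + 62*400) = 6084 - (65 + 24800) = 6084 - 1*24865 = 6084 - 24865 = -18781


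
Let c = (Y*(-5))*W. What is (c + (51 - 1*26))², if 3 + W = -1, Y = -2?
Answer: 225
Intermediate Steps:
W = -4 (W = -3 - 1 = -4)
c = -40 (c = -2*(-5)*(-4) = 10*(-4) = -40)
(c + (51 - 1*26))² = (-40 + (51 - 1*26))² = (-40 + (51 - 26))² = (-40 + 25)² = (-15)² = 225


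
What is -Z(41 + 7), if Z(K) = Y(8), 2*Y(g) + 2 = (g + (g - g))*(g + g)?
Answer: -63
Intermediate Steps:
Y(g) = -1 + g² (Y(g) = -1 + ((g + (g - g))*(g + g))/2 = -1 + ((g + 0)*(2*g))/2 = -1 + (g*(2*g))/2 = -1 + (2*g²)/2 = -1 + g²)
Z(K) = 63 (Z(K) = -1 + 8² = -1 + 64 = 63)
-Z(41 + 7) = -1*63 = -63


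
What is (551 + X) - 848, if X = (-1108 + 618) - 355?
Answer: -1142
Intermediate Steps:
X = -845 (X = -490 - 355 = -845)
(551 + X) - 848 = (551 - 845) - 848 = -294 - 848 = -1142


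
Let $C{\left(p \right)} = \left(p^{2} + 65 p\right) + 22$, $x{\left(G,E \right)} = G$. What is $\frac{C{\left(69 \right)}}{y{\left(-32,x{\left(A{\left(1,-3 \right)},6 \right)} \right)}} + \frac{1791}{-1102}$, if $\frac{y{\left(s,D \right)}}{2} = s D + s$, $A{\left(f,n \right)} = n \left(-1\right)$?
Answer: $- \frac{1333979}{35264} \approx -37.828$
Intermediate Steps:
$A{\left(f,n \right)} = - n$
$y{\left(s,D \right)} = 2 s + 2 D s$ ($y{\left(s,D \right)} = 2 \left(s D + s\right) = 2 \left(D s + s\right) = 2 \left(s + D s\right) = 2 s + 2 D s$)
$C{\left(p \right)} = 22 + p^{2} + 65 p$
$\frac{C{\left(69 \right)}}{y{\left(-32,x{\left(A{\left(1,-3 \right)},6 \right)} \right)}} + \frac{1791}{-1102} = \frac{22 + 69^{2} + 65 \cdot 69}{2 \left(-32\right) \left(1 - -3\right)} + \frac{1791}{-1102} = \frac{22 + 4761 + 4485}{2 \left(-32\right) \left(1 + 3\right)} + 1791 \left(- \frac{1}{1102}\right) = \frac{9268}{2 \left(-32\right) 4} - \frac{1791}{1102} = \frac{9268}{-256} - \frac{1791}{1102} = 9268 \left(- \frac{1}{256}\right) - \frac{1791}{1102} = - \frac{2317}{64} - \frac{1791}{1102} = - \frac{1333979}{35264}$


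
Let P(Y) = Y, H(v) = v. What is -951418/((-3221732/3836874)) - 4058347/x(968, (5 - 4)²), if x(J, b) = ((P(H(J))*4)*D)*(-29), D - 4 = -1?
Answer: 246536754928429/217579296 ≈ 1.1331e+6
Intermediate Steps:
D = 3 (D = 4 - 1 = 3)
x(J, b) = -348*J (x(J, b) = ((J*4)*3)*(-29) = ((4*J)*3)*(-29) = (12*J)*(-29) = -348*J)
-951418/((-3221732/3836874)) - 4058347/x(968, (5 - 4)²) = -951418/((-3221732/3836874)) - 4058347/((-348*968)) = -951418/((-3221732*1/3836874)) - 4058347/(-336864) = -951418/(-1610866/1918437) - 4058347*(-1/336864) = -951418*(-1918437/1610866) + 139943/11616 = 21223668531/18731 + 139943/11616 = 246536754928429/217579296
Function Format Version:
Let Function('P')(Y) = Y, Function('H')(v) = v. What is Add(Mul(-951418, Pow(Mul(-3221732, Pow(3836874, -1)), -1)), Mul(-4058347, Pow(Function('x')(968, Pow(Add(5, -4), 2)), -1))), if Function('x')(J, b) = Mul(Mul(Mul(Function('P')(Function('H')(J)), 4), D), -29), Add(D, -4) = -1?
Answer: Rational(246536754928429, 217579296) ≈ 1.1331e+6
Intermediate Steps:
D = 3 (D = Add(4, -1) = 3)
Function('x')(J, b) = Mul(-348, J) (Function('x')(J, b) = Mul(Mul(Mul(J, 4), 3), -29) = Mul(Mul(Mul(4, J), 3), -29) = Mul(Mul(12, J), -29) = Mul(-348, J))
Add(Mul(-951418, Pow(Mul(-3221732, Pow(3836874, -1)), -1)), Mul(-4058347, Pow(Function('x')(968, Pow(Add(5, -4), 2)), -1))) = Add(Mul(-951418, Pow(Mul(-3221732, Pow(3836874, -1)), -1)), Mul(-4058347, Pow(Mul(-348, 968), -1))) = Add(Mul(-951418, Pow(Mul(-3221732, Rational(1, 3836874)), -1)), Mul(-4058347, Pow(-336864, -1))) = Add(Mul(-951418, Pow(Rational(-1610866, 1918437), -1)), Mul(-4058347, Rational(-1, 336864))) = Add(Mul(-951418, Rational(-1918437, 1610866)), Rational(139943, 11616)) = Add(Rational(21223668531, 18731), Rational(139943, 11616)) = Rational(246536754928429, 217579296)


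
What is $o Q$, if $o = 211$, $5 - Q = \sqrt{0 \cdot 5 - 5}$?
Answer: $1055 - 211 i \sqrt{5} \approx 1055.0 - 471.81 i$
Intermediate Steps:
$Q = 5 - i \sqrt{5}$ ($Q = 5 - \sqrt{0 \cdot 5 - 5} = 5 - \sqrt{0 - 5} = 5 - \sqrt{-5} = 5 - i \sqrt{5} \approx 5.0 - 2.2361 i$)
$o Q = 211 \left(5 - i \sqrt{5}\right) = 1055 - 211 i \sqrt{5}$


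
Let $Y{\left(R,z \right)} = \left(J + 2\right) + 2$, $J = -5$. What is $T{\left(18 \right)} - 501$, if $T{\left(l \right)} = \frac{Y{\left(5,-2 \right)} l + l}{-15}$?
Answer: $-501$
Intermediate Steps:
$Y{\left(R,z \right)} = -1$ ($Y{\left(R,z \right)} = \left(-5 + 2\right) + 2 = -3 + 2 = -1$)
$T{\left(l \right)} = 0$ ($T{\left(l \right)} = \frac{- l + l}{-15} = 0 \left(- \frac{1}{15}\right) = 0$)
$T{\left(18 \right)} - 501 = 0 - 501 = -501$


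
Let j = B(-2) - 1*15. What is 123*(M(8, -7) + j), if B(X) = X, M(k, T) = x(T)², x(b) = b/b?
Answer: -1968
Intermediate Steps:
x(b) = 1
M(k, T) = 1 (M(k, T) = 1² = 1)
j = -17 (j = -2 - 1*15 = -2 - 15 = -17)
123*(M(8, -7) + j) = 123*(1 - 17) = 123*(-16) = -1968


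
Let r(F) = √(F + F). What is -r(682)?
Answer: -2*√341 ≈ -36.932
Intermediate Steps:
r(F) = √2*√F (r(F) = √(2*F) = √2*√F)
-r(682) = -√2*√682 = -2*√341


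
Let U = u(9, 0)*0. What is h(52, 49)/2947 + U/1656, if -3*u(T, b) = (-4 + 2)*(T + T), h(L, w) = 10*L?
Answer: 520/2947 ≈ 0.17645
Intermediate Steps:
u(T, b) = 4*T/3 (u(T, b) = -(-4 + 2)*(T + T)/3 = -(-2)*2*T/3 = -(-4)*T/3 = 4*T/3)
U = 0 (U = ((4/3)*9)*0 = 12*0 = 0)
h(52, 49)/2947 + U/1656 = (10*52)/2947 + 0/1656 = 520*(1/2947) + 0*(1/1656) = 520/2947 + 0 = 520/2947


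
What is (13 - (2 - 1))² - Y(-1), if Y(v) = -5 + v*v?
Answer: 148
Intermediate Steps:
Y(v) = -5 + v²
(13 - (2 - 1))² - Y(-1) = (13 - (2 - 1))² - (-5 + (-1)²) = (13 - 1*1)² - (-5 + 1) = (13 - 1)² - 1*(-4) = 12² + 4 = 144 + 4 = 148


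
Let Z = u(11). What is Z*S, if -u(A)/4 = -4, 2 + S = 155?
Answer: 2448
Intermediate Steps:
S = 153 (S = -2 + 155 = 153)
u(A) = 16 (u(A) = -4*(-4) = 16)
Z = 16
Z*S = 16*153 = 2448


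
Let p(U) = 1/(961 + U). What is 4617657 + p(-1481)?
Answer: 2401181639/520 ≈ 4.6177e+6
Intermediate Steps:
4617657 + p(-1481) = 4617657 + 1/(961 - 1481) = 4617657 + 1/(-520) = 4617657 - 1/520 = 2401181639/520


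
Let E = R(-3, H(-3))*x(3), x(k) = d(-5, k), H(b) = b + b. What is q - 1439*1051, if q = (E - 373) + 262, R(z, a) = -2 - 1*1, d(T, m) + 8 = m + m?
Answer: -1512494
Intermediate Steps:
d(T, m) = -8 + 2*m (d(T, m) = -8 + (m + m) = -8 + 2*m)
H(b) = 2*b
x(k) = -8 + 2*k
R(z, a) = -3 (R(z, a) = -2 - 1 = -3)
E = 6 (E = -3*(-8 + 2*3) = -3*(-8 + 6) = -3*(-2) = 6)
q = -105 (q = (6 - 373) + 262 = -367 + 262 = -105)
q - 1439*1051 = -105 - 1439*1051 = -105 - 1512389 = -1512494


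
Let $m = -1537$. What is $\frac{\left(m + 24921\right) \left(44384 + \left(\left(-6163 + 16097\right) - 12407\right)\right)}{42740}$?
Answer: $\frac{245011706}{10685} \approx 22930.0$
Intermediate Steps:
$\frac{\left(m + 24921\right) \left(44384 + \left(\left(-6163 + 16097\right) - 12407\right)\right)}{42740} = \frac{\left(-1537 + 24921\right) \left(44384 + \left(\left(-6163 + 16097\right) - 12407\right)\right)}{42740} = 23384 \left(44384 + \left(9934 - 12407\right)\right) \frac{1}{42740} = 23384 \left(44384 - 2473\right) \frac{1}{42740} = 23384 \cdot 41911 \cdot \frac{1}{42740} = 980046824 \cdot \frac{1}{42740} = \frac{245011706}{10685}$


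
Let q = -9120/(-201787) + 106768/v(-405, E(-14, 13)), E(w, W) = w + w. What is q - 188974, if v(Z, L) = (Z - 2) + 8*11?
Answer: -12185807880758/64370053 ≈ -1.8931e+5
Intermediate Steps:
E(w, W) = 2*w
v(Z, L) = 86 + Z (v(Z, L) = (-2 + Z) + 88 = 86 + Z)
q = -21541485136/64370053 (q = -9120/(-201787) + 106768/(86 - 405) = -9120*(-1/201787) + 106768/(-319) = 9120/201787 + 106768*(-1/319) = 9120/201787 - 106768/319 = -21541485136/64370053 ≈ -334.65)
q - 188974 = -21541485136/64370053 - 188974 = -12185807880758/64370053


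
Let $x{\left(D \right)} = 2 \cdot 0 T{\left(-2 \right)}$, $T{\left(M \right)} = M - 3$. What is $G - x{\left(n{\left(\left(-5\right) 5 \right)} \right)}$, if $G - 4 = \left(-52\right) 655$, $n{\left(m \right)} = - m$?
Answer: $-34056$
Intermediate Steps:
$T{\left(M \right)} = -3 + M$ ($T{\left(M \right)} = M - 3 = -3 + M$)
$x{\left(D \right)} = 0$ ($x{\left(D \right)} = 2 \cdot 0 \left(-3 - 2\right) = 0 \left(-5\right) = 0$)
$G = -34056$ ($G = 4 - 34060 = -34056$)
$G - x{\left(n{\left(\left(-5\right) 5 \right)} \right)} = -34056 - 0 = -34056 + 0 = -34056$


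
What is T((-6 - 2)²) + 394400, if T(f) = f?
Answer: 394464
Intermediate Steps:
T((-6 - 2)²) + 394400 = (-6 - 2)² + 394400 = (-8)² + 394400 = 64 + 394400 = 394464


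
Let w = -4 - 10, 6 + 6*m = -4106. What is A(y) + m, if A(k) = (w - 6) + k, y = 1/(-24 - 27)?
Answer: -11991/17 ≈ -705.35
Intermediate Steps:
m = -2056/3 (m = -1 + (⅙)*(-4106) = -1 - 2053/3 = -2056/3 ≈ -685.33)
w = -14
y = -1/51 (y = 1/(-51) = -1/51 ≈ -0.019608)
A(k) = -20 + k (A(k) = (-14 - 6) + k = -20 + k)
A(y) + m = (-20 - 1/51) - 2056/3 = -1021/51 - 2056/3 = -11991/17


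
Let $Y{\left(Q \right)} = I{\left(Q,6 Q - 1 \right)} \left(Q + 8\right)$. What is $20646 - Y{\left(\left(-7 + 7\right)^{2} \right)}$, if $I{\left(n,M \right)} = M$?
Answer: $20654$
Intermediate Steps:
$Y{\left(Q \right)} = \left(-1 + 6 Q\right) \left(8 + Q\right)$ ($Y{\left(Q \right)} = \left(6 Q - 1\right) \left(Q + 8\right) = \left(-1 + 6 Q\right) \left(8 + Q\right)$)
$20646 - Y{\left(\left(-7 + 7\right)^{2} \right)} = 20646 - \left(-1 + 6 \left(-7 + 7\right)^{2}\right) \left(8 + \left(-7 + 7\right)^{2}\right) = 20646 - \left(-1 + 6 \cdot 0^{2}\right) \left(8 + 0^{2}\right) = 20646 - \left(-1 + 6 \cdot 0\right) \left(8 + 0\right) = 20646 - \left(-1 + 0\right) 8 = 20646 - \left(-1\right) 8 = 20646 - -8 = 20646 + 8 = 20654$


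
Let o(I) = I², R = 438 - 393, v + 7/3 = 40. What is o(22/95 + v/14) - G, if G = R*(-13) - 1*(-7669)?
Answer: -112642056119/15920100 ≈ -7075.5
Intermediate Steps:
v = 113/3 (v = -7/3 + 40 = 113/3 ≈ 37.667)
R = 45
G = 7084 (G = 45*(-13) - 1*(-7669) = -585 + 7669 = 7084)
o(22/95 + v/14) - G = (22/95 + (113/3)/14)² - 1*7084 = (22*(1/95) + (113/3)*(1/14))² - 7084 = (22/95 + 113/42)² - 7084 = (11659/3990)² - 7084 = 135932281/15920100 - 7084 = -112642056119/15920100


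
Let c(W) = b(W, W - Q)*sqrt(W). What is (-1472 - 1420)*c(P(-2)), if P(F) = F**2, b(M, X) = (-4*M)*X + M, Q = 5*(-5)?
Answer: 2660640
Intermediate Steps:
Q = -25
b(M, X) = M - 4*M*X (b(M, X) = -4*M*X + M = M - 4*M*X)
c(W) = W**(3/2)*(-99 - 4*W) (c(W) = (W*(1 - 4*(W - 1*(-25))))*sqrt(W) = (W*(1 - 4*(W + 25)))*sqrt(W) = (W*(1 - 4*(25 + W)))*sqrt(W) = (W*(1 + (-100 - 4*W)))*sqrt(W) = (W*(-99 - 4*W))*sqrt(W) = W**(3/2)*(-99 - 4*W))
(-1472 - 1420)*c(P(-2)) = (-1472 - 1420)*(((-2)**2)**(3/2)*(-99 - 4*(-2)**2)) = -2892*4**(3/2)*(-99 - 4*4) = -23136*(-99 - 16) = -23136*(-115) = -2892*(-920) = 2660640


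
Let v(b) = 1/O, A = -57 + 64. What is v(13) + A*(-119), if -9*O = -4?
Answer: -3323/4 ≈ -830.75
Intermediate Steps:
O = 4/9 (O = -⅑*(-4) = 4/9 ≈ 0.44444)
A = 7
v(b) = 9/4 (v(b) = 1/(4/9) = 9/4)
v(13) + A*(-119) = 9/4 + 7*(-119) = 9/4 - 833 = -3323/4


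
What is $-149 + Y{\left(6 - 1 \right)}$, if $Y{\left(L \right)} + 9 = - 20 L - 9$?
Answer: $-267$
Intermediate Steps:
$Y{\left(L \right)} = -18 - 20 L$ ($Y{\left(L \right)} = -9 - \left(9 + 20 L\right) = -18 - 20 L$)
$-149 + Y{\left(6 - 1 \right)} = -149 - \left(18 + 20 \left(6 - 1\right)\right) = -149 - 118 = -267$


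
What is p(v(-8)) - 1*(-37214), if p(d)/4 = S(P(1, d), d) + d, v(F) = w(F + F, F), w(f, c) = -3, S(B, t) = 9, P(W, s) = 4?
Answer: 37238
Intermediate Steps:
v(F) = -3
p(d) = 36 + 4*d (p(d) = 4*(9 + d) = 36 + 4*d)
p(v(-8)) - 1*(-37214) = (36 + 4*(-3)) - 1*(-37214) = (36 - 12) + 37214 = 24 + 37214 = 37238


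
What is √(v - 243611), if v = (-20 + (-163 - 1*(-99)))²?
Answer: 11*I*√1955 ≈ 486.37*I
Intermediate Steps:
v = 7056 (v = (-20 + (-163 + 99))² = (-20 - 64)² = (-84)² = 7056)
√(v - 243611) = √(7056 - 243611) = √(-236555) = 11*I*√1955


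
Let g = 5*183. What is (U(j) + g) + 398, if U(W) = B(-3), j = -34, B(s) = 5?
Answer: 1318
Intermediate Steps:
U(W) = 5
g = 915
(U(j) + g) + 398 = (5 + 915) + 398 = 920 + 398 = 1318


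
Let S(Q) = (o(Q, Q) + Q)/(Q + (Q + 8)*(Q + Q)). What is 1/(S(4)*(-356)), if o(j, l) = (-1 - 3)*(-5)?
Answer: -25/2136 ≈ -0.011704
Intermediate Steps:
o(j, l) = 20 (o(j, l) = -4*(-5) = 20)
S(Q) = (20 + Q)/(Q + 2*Q*(8 + Q)) (S(Q) = (20 + Q)/(Q + (Q + 8)*(Q + Q)) = (20 + Q)/(Q + (8 + Q)*(2*Q)) = (20 + Q)/(Q + 2*Q*(8 + Q)))
1/(S(4)*(-356)) = 1/(((20 + 4)/(4*(17 + 2*4)))*(-356)) = 1/(((¼)*24/(17 + 8))*(-356)) = 1/(((¼)*24/25)*(-356)) = 1/(((¼)*(1/25)*24)*(-356)) = 1/((6/25)*(-356)) = 1/(-2136/25) = -25/2136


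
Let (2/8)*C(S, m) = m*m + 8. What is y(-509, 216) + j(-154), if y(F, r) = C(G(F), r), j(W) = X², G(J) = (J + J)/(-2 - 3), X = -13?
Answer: 186825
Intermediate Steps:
G(J) = -2*J/5 (G(J) = (2*J)/(-5) = (2*J)*(-⅕) = -2*J/5)
j(W) = 169 (j(W) = (-13)² = 169)
C(S, m) = 32 + 4*m² (C(S, m) = 4*(m*m + 8) = 4*(m² + 8) = 4*(8 + m²) = 32 + 4*m²)
y(F, r) = 32 + 4*r²
y(-509, 216) + j(-154) = (32 + 4*216²) + 169 = (32 + 4*46656) + 169 = (32 + 186624) + 169 = 186656 + 169 = 186825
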